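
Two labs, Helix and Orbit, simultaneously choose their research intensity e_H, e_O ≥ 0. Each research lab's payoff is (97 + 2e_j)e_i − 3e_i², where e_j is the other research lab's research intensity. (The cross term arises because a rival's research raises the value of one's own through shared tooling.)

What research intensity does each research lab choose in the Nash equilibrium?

Helix's payoff is (97 + 2e_O)e_H − 3e_H².
∂π/∂e_H = 97 + 2e_O − 6e_H = 0, so e_H = 97/6 + (1/3)e_O.
Setting e_H = e_O in the reaction function: e_H = 97/6 + (1/3)e_H, so e_H = (97/6) / (2/3) = 24.25.

24.25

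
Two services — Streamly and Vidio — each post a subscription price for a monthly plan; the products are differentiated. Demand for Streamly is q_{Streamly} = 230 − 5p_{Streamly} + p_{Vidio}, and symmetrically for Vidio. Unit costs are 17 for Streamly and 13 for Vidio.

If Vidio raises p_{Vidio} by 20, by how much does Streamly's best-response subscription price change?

2

Streamly's profit: π = (p_{Streamly} − 17)(230 − 5p_{Streamly} + p_{Vidio}).
∂π/∂p_{Streamly} = 315 − 10p_{Streamly} + p_{Vidio} = 0 ⇒ p_{Streamly} = 31.5 + 0.1p_{Vidio}.
The reaction-function slope is 0.1, so a 20-unit rise in p_{Vidio} moves p_{Streamly} by 0.1 × 20 = 2. Streamly's best response rises — the actions are strategic complements.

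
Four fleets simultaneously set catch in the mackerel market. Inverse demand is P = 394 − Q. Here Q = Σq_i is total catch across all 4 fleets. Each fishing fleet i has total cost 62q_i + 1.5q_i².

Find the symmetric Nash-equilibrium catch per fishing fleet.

A representative fishing fleet's profit is π_i = q_i(394 − Q) − 62q_i − 1.5q_i², with Q = q_i + Σ_{j≠i} q_j.
First-order condition: 332 − 5q_i − Σ_{j≠i} q_j = 0.
With identical fishing fleets, set every q_j = q: then 332 − 5q − 3q = 0, i.e. q = 332/8 = 41.5.

41.5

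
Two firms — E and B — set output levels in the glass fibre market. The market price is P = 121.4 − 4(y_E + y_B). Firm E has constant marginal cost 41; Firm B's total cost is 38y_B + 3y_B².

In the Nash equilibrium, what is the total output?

11.85

Firm E's profit: π = y_E(121.4 − 4(y_E + y_B)) − 41y_E.
∂π/∂y_E = 80.4 − 8y_E − 4y_B = 0, so y_E = 10.05 − 0.5y_B.
For B: ∂π/∂y_B = 83.4 − 14y_B − 4y_E = 0 ⇒ y_B = 417/70 − (2/7)y_E.
Substituting the second reaction function into the first: y_E = 10.05 − 0.5(417/70 − (2/7)y_E), which gives (6/7)y_E = 99/14 ⇒ y_E = 8.25.
Then y_B = 417/70 − (2/7)·8.25 = 3.6.
Total output: 8.25 + 3.6 = 11.85.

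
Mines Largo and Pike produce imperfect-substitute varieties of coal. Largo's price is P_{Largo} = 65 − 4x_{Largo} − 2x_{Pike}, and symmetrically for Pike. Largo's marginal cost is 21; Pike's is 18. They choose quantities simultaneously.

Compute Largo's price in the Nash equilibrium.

38.2

Mine Largo's profit: π = x_{Largo}(65 − 4x_{Largo} − 2x_{Pike}) − 21x_{Largo}.
∂π/∂x_{Largo} = 44 − 8x_{Largo} − 2x_{Pike} = 0 ⇒ x_{Largo} = 5.5 − 0.25x_{Pike}.
Similarly x_{Pike} = 5.875 − 0.25x_{Largo}.
Plugging x_{Pike} into Largo's best response: x_{Largo} = 5.5 − 0.25(5.875 − 0.25x_{Largo}) ⇒ 0.9375x_{Largo} = 129/32, so x_{Largo} = 4.3.
Then x_{Pike} = 5.875 − 0.25·4.3 = 4.8.
P_{Largo} = 65 − 4·4.3 − 2·4.8 = 38.2.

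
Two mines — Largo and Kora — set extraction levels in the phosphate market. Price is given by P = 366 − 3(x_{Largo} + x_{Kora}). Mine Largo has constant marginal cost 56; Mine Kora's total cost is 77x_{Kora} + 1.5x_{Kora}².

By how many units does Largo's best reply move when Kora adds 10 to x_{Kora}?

Mine Largo's profit: π = x_{Largo}(366 − 3(x_{Largo} + x_{Kora})) − 56x_{Largo}.
∂π/∂x_{Largo} = 310 − 6x_{Largo} − 3x_{Kora} = 0, so x_{Largo} = 155/3 − 0.5x_{Kora}.
The reaction-function slope is −0.5, so a 10-unit rise in x_{Kora} moves x_{Largo} by −0.5 × 10 = −5. Largo's best response falls — the actions are strategic substitutes.

-5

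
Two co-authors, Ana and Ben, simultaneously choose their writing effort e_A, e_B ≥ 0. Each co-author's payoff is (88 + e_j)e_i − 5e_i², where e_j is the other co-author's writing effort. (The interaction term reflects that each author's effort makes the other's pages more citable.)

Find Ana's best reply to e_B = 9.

9.7

Ana's payoff is (88 + e_B)e_A − 5e_A².
∂π/∂e_A = 88 + e_B − 10e_A = 0, so e_A = 8.8 + 0.1e_B.
At e_B = 9: e_A = 8.8 + 0.1·9 = 9.7.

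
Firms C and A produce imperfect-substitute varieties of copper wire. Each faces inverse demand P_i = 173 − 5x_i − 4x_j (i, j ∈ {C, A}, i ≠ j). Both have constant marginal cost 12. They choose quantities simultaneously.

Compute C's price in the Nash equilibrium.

69.5

Firm C's profit: π = x_C(173 − 5x_C − 4x_A) − 12x_C.
∂π/∂x_C = 161 − 10x_C − 4x_A = 0 ⇒ x_C = 16.1 − 0.4x_A.
By symmetry x_A = x_C; substituting into the reaction function, 1.4x_C = 16.1 and x_C = 11.5.
P_C = 173 − 5·11.5 − 4·11.5 = 69.5.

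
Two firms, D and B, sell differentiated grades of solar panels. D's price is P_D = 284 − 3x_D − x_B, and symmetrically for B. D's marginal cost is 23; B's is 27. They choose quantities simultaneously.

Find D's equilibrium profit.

4196.28

Firm D's profit: π = x_D(284 − 3x_D − x_B) − 23x_D.
∂π/∂x_D = 261 − 6x_D − x_B = 0 ⇒ x_D = 43.5 − (1/6)x_B.
Similarly x_B = 257/6 − (1/6)x_D.
Solving the two reaction functions simultaneously: (1 − (−1/6)(−1/6))x_D = 43.5 − (1/6)·(257/6), so (35/36)x_D = 1309/36 and x_D = 37.4.
Then x_B = 257/6 − (1/6)·37.4 = 36.6.
P_D = 284 − 3·37.4 − 36.6 = 135.2.
Profit = (135.2 − 23)·37.4 = 4196.28.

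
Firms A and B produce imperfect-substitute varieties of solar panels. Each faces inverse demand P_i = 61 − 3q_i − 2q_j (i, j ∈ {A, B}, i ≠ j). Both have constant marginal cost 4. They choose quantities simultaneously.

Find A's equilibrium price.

Firm A's profit: π = q_A(61 − 3q_A − 2q_B) − 4q_A.
∂π/∂q_A = 57 − 6q_A − 2q_B = 0 ⇒ q_A = 9.5 − (1/3)q_B.
Setting q_A = q_B in the reaction function: q_A = 9.5 − (1/3)q_A, so q_A = 9.5 / (4/3) = 7.125.
P_A = 61 − 3·7.125 − 2·7.125 = 25.375.

25.375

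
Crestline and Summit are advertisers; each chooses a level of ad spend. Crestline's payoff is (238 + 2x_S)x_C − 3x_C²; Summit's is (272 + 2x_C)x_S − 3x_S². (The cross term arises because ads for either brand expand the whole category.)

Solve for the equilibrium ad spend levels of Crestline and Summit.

Expanding Crestline's payoff: 238x_C + 2x_Sx_C − 3x_C².
∂π/∂x_C = 238 + 2x_S − 6x_C = 0, so x_C = 119/3 + (1/3)x_S.
Likewise for Summit: x_S = 136/3 + (1/3)x_C.
Substituting the second reaction function into the first: x_C = 119/3 + (1/3)(136/3 + (1/3)x_C), which gives (8/9)x_C = 493/9 ⇒ x_C = 61.625.
Then x_S = 136/3 + (1/3)·61.625 = 65.875.

61.625, 65.875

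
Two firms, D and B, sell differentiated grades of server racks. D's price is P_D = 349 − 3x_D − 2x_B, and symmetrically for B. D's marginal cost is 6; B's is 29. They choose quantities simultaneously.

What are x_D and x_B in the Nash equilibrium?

Firm D's profit: π = x_D(349 − 3x_D − 2x_B) − 6x_D.
∂π/∂x_D = 343 − 6x_D − 2x_B = 0 ⇒ x_D = 343/6 − (1/3)x_B.
Similarly x_B = 160/3 − (1/3)x_D.
Solving the two reaction functions simultaneously: (1 − (−1/3)(−1/3))x_D = 343/6 − (1/3)·(160/3), so (8/9)x_D = 709/18 and x_D = 44.3125.
Then x_B = 160/3 − (1/3)·44.3125 = 38.5625.

44.3125, 38.5625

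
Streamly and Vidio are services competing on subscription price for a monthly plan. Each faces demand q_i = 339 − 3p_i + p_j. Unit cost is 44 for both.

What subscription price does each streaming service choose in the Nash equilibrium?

Streamly's profit: π = (p_{Streamly} − 44)(339 − 3p_{Streamly} + p_{Vidio}).
∂π/∂p_{Streamly} = 471 − 6p_{Streamly} + p_{Vidio} = 0 ⇒ p_{Streamly} = 78.5 + (1/6)p_{Vidio}.
Setting p_{Streamly} = p_{Vidio} in the reaction function: p_{Streamly} = 78.5 + (1/6)p_{Streamly}, so p_{Streamly} = 78.5 / (5/6) = 94.2.

94.2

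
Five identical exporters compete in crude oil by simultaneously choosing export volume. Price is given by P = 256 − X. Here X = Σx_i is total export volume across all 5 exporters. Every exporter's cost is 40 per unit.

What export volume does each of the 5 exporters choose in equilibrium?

36

A representative exporter's profit is π_i = x_i(256 − X) − 40x_i, with X = x_i + Σ_{j≠i} x_j.
First-order condition: 216 − 2x_i − Σ_{j≠i} x_j = 0.
With identical exporters, set every x_j = x: then 216 − 2x − 4x = 0, i.e. x = 216/6 = 36.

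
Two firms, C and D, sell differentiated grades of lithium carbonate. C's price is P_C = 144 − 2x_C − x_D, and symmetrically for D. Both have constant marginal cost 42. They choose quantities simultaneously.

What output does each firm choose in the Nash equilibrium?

Firm C's profit: π = x_C(144 − 2x_C − x_D) − 42x_C.
∂π/∂x_C = 102 − 4x_C − x_D = 0 ⇒ x_C = 25.5 − 0.25x_D.
Setting x_C = x_D in the reaction function: x_C = 25.5 − 0.25x_C, so x_C = 25.5 / 1.25 = 20.4.

20.4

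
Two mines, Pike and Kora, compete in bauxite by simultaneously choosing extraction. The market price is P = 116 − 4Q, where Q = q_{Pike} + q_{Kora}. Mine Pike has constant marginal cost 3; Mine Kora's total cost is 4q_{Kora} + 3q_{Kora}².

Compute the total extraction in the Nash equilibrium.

Mine Pike's profit: π = q_{Pike}(116 − 4(q_{Pike} + q_{Kora})) − 3q_{Pike}.
∂π/∂q_{Pike} = 113 − 8q_{Pike} − 4q_{Kora} = 0, so q_{Pike} = 14.125 − 0.5q_{Kora}.
For Kora: ∂π/∂q_{Kora} = 112 − 14q_{Kora} − 4q_{Pike} = 0 ⇒ q_{Kora} = 8 − (2/7)q_{Pike}.
Plugging q_{Kora} into Pike's best response: q_{Pike} = 14.125 − 0.5(8 − (2/7)q_{Pike}) ⇒ (6/7)q_{Pike} = 10.125, so q_{Pike} = 11.8125.
Then q_{Kora} = 8 − (2/7)·11.8125 = 4.625.
Total extraction: 11.8125 + 4.625 = 16.4375.

16.4375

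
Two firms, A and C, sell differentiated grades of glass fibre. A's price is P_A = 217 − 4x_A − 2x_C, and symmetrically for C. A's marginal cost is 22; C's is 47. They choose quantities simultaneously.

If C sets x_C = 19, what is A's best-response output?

Firm A's profit: π = x_A(217 − 4x_A − 2x_C) − 22x_A.
∂π/∂x_A = 195 − 8x_A − 2x_C = 0 ⇒ x_A = 24.375 − 0.25x_C.
At x_C = 19: x_A = 24.375 − 0.25·19 = 19.625.

19.625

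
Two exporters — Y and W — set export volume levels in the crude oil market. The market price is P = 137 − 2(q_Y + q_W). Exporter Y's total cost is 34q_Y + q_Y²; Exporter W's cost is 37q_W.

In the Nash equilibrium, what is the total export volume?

Exporter Y's profit: π = q_Y(137 − 2(q_Y + q_W)) − 34q_Y − q_Y².
∂π/∂q_Y = 103 − 6q_Y − 2q_W = 0, so q_Y = 103/6 − (1/3)q_W.
For W: ∂π/∂q_W = 100 − 4q_W − 2q_Y = 0 ⇒ q_W = 25 − 0.5q_Y.
Solving the two reaction functions simultaneously: (1 − (−1/3)(−0.5))q_Y = 103/6 − (1/3)·25, so (5/6)q_Y = 53/6 and q_Y = 10.6.
Then q_W = 25 − 0.5·10.6 = 19.7.
Total export volume: 10.6 + 19.7 = 30.3.

30.3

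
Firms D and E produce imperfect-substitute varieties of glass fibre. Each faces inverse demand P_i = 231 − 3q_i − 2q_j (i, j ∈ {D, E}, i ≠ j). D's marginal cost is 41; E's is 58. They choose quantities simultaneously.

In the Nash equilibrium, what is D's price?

Firm D's profit: π = q_D(231 − 3q_D − 2q_E) − 41q_D.
∂π/∂q_D = 190 − 6q_D − 2q_E = 0 ⇒ q_D = 95/3 − (1/3)q_E.
Similarly q_E = 173/6 − (1/3)q_D.
Substituting the second reaction function into the first: q_D = 95/3 − (1/3)(173/6 − (1/3)q_D), which gives (8/9)q_D = 397/18 ⇒ q_D = 24.8125.
Then q_E = 173/6 − (1/3)·24.8125 = 20.5625.
P_D = 231 − 3·24.8125 − 2·20.5625 = 115.4375.

115.4375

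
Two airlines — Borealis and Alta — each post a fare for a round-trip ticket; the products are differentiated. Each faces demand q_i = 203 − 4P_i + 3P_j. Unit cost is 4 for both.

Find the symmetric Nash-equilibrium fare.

43.8

Borealis's profit: π = (P_{Borealis} − 4)(203 − 4P_{Borealis} + 3P_{Alta}).
∂π/∂P_{Borealis} = 219 − 8P_{Borealis} + 3P_{Alta} = 0 ⇒ P_{Borealis} = 27.375 + 0.375P_{Alta}.
By symmetry P_{Alta} = P_{Borealis}; substituting into the reaction function, 0.625P_{Borealis} = 27.375 and P_{Borealis} = 43.8.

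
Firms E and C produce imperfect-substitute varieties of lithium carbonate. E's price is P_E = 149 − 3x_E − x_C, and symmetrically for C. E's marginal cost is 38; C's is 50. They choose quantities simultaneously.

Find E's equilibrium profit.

Firm E's profit: π = x_E(149 − 3x_E − x_C) − 38x_E.
∂π/∂x_E = 111 − 6x_E − x_C = 0 ⇒ x_E = 18.5 − (1/6)x_C.
Similarly x_C = 16.5 − (1/6)x_E.
Plugging x_C into E's best response: x_E = 18.5 − (1/6)(16.5 − (1/6)x_E) ⇒ (35/36)x_E = 15.75, so x_E = 16.2.
Then x_C = 16.5 − (1/6)·16.2 = 13.8.
P_E = 149 − 3·16.2 − 13.8 = 86.6.
Profit = (86.6 − 38)·16.2 = 787.32.

787.32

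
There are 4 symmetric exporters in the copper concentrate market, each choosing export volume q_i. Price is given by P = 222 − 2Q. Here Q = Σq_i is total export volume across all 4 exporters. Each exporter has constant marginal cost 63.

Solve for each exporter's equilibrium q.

A representative exporter's profit is π_i = q_i(222 − 2Q) − 63q_i, with Q = q_i + Σ_{j≠i} q_j.
First-order condition: 159 − 4q_i − 2Σ_{j≠i} q_j = 0.
With identical exporters, set every q_j = q: then 159 − 4q − 6q = 0, i.e. q = 159/10 = 15.9.

15.9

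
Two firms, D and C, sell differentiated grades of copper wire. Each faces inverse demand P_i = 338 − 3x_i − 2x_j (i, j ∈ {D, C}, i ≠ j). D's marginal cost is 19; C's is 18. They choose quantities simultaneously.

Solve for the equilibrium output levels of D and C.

Firm D's profit: π = x_D(338 − 3x_D − 2x_C) − 19x_D.
∂π/∂x_D = 319 − 6x_D − 2x_C = 0 ⇒ x_D = 319/6 − (1/3)x_C.
Similarly x_C = 160/3 − (1/3)x_D.
Solving the two reaction functions simultaneously: (1 − (−1/3)(−1/3))x_D = 319/6 − (1/3)·(160/3), so (8/9)x_D = 637/18 and x_D = 39.8125.
Then x_C = 160/3 − (1/3)·39.8125 = 40.0625.

39.8125, 40.0625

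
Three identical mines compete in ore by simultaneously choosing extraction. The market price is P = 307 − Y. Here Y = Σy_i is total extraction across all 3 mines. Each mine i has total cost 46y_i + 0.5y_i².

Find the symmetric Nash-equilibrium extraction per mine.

52.2

A representative mine's profit is π_i = y_i(307 − Y) − 46y_i − 0.5y_i², with Y = y_i + Σ_{j≠i} y_j.
First-order condition: 261 − 3y_i − Σ_{j≠i} y_j = 0.
With identical mines, set every y_j = y: then 261 − 3y − 2y = 0, i.e. y = 261/5 = 52.2.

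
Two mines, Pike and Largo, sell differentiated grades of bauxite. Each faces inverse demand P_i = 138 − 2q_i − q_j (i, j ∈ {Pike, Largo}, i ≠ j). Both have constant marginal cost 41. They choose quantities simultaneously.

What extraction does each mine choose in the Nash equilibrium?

19.4

Mine Pike's profit: π = q_{Pike}(138 − 2q_{Pike} − q_{Largo}) − 41q_{Pike}.
∂π/∂q_{Pike} = 97 − 4q_{Pike} − q_{Largo} = 0 ⇒ q_{Pike} = 24.25 − 0.25q_{Largo}.
By symmetry q_{Largo} = q_{Pike}; substituting into the reaction function, 1.25q_{Pike} = 24.25 and q_{Pike} = 19.4.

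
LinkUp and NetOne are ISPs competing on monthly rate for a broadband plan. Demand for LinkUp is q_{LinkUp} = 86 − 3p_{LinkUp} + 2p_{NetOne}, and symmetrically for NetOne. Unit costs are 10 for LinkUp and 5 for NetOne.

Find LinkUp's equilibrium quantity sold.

54.1875

LinkUp's profit: π = (p_{LinkUp} − 10)(86 − 3p_{LinkUp} + 2p_{NetOne}).
∂π/∂p_{LinkUp} = 116 − 6p_{LinkUp} + 2p_{NetOne} = 0 ⇒ p_{LinkUp} = 58/3 + (1/3)p_{NetOne}.
Similarly p_{NetOne} = 101/6 + (1/3)p_{LinkUp}.
Substituting the second reaction function into the first: p_{LinkUp} = 58/3 + (1/3)(101/6 + (1/3)p_{LinkUp}), which gives (8/9)p_{LinkUp} = 449/18 ⇒ p_{LinkUp} = 28.0625.
Then p_{NetOne} = 101/6 + (1/3)·28.0625 = 26.1875.
q_{LinkUp} = 86 − 3·28.0625 + 2·26.1875 = 54.1875.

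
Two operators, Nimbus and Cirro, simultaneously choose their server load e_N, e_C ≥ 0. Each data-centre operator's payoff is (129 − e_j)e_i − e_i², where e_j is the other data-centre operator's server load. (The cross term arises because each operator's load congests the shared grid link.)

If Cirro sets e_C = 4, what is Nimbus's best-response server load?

62.5

Nimbus's payoff is (129 − e_C)e_N − e_N².
∂π/∂e_N = 129 − e_C − 2e_N = 0, so e_N = 64.5 − 0.5e_C.
At e_C = 4: e_N = 64.5 − 0.5·4 = 62.5.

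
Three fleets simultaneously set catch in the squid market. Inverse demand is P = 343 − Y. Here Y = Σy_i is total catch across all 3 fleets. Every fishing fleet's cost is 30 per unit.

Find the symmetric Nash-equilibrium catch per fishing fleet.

78.25

A representative fishing fleet's profit is π_i = y_i(343 − Y) − 30y_i, with Y = y_i + Σ_{j≠i} y_j.
First-order condition: 313 − 2y_i − Σ_{j≠i} y_j = 0.
Imposing symmetry (y_j = y for all j) turns Σ_{j≠i} y_j into 2y, so 313 = 4y and y = 78.25.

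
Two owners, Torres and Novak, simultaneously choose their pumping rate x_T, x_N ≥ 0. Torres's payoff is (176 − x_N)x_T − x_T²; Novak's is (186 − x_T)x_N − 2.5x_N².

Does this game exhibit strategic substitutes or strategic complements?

strategic substitutes

Expanding Torres's payoff: 176x_T − x_Nx_T − x_T².
∂π/∂x_T = 176 − x_N − 2x_T = 0, so x_T = 88 − 0.5x_N.
The best-response slope dx_T/dx_N = −0.5 < 0: the reaction function is downward-sloping, so the choices are strategic substitutes.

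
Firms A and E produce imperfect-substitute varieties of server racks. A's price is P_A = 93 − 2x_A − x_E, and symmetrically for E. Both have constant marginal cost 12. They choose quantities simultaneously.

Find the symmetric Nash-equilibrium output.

Firm A's profit: π = x_A(93 − 2x_A − x_E) − 12x_A.
∂π/∂x_A = 81 − 4x_A − x_E = 0 ⇒ x_A = 20.25 − 0.25x_E.
The game is symmetric, so in equilibrium x_E = x_A: the reaction function gives 1.25x_A = 20.25, hence x_A = 16.2.

16.2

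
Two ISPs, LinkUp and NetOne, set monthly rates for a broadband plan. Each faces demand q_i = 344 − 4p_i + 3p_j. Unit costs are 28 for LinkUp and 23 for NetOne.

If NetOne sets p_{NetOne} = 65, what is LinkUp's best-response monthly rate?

LinkUp's profit: π = (p_{LinkUp} − 28)(344 − 4p_{LinkUp} + 3p_{NetOne}).
∂π/∂p_{LinkUp} = 456 − 8p_{LinkUp} + 3p_{NetOne} = 0 ⇒ p_{LinkUp} = 57 + 0.375p_{NetOne}.
At p_{NetOne} = 65: p_{LinkUp} = 57 + 0.375·65 = 81.375.

81.375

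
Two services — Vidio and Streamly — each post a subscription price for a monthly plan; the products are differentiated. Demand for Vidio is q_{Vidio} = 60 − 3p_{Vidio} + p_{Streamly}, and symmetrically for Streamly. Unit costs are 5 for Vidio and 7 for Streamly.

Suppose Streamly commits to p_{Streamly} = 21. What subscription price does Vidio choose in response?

16

Vidio's profit: π = (p_{Vidio} − 5)(60 − 3p_{Vidio} + p_{Streamly}).
∂π/∂p_{Vidio} = 75 − 6p_{Vidio} + p_{Streamly} = 0 ⇒ p_{Vidio} = 12.5 + (1/6)p_{Streamly}.
At p_{Streamly} = 21: p_{Vidio} = 12.5 + (1/6)·21 = 16.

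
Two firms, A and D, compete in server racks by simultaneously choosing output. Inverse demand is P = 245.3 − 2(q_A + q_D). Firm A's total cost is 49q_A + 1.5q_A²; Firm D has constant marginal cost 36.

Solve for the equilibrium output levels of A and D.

Firm A's profit: π = q_A(245.3 − 2(q_A + q_D)) − 49q_A − 1.5q_A².
∂π/∂q_A = 196.3 − 7q_A − 2q_D = 0, so q_A = 1963/70 − (2/7)q_D.
For D: ∂π/∂q_D = 209.3 − 4q_D − 2q_A = 0 ⇒ q_D = 52.325 − 0.5q_A.
Substituting the second reaction function into the first: q_A = 1963/70 − (2/7)(52.325 − 0.5q_A), which gives (6/7)q_A = 1833/140 ⇒ q_A = 15.275.
Then q_D = 52.325 − 0.5·15.275 = 44.6875.

15.275, 44.6875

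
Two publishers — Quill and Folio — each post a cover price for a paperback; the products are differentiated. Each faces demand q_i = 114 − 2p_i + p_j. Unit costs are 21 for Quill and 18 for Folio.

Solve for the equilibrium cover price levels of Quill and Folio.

Quill's profit: π = (p_{Quill} − 21)(114 − 2p_{Quill} + p_{Folio}).
∂π/∂p_{Quill} = 156 − 4p_{Quill} + p_{Folio} = 0 ⇒ p_{Quill} = 39 + 0.25p_{Folio}.
Similarly p_{Folio} = 37.5 + 0.25p_{Quill}.
Solving the two reaction functions simultaneously: (1 − (0.25)(0.25))p_{Quill} = 39 + 0.25·37.5, so 0.9375p_{Quill} = 48.375 and p_{Quill} = 51.6.
Then p_{Folio} = 37.5 + 0.25·51.6 = 50.4.

51.6, 50.4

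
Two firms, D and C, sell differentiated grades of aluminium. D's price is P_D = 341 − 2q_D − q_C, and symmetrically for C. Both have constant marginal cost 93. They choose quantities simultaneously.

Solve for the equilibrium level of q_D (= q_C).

Firm D's profit: π = q_D(341 − 2q_D − q_C) − 93q_D.
∂π/∂q_D = 248 − 4q_D − q_C = 0 ⇒ q_D = 62 − 0.25q_C.
Setting q_D = q_C in the reaction function: q_D = 62 − 0.25q_D, so q_D = 62 / 1.25 = 49.6.

49.6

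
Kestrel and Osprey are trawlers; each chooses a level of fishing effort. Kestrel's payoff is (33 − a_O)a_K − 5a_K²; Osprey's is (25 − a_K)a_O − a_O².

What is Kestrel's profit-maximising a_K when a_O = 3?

Expanding Kestrel's payoff: 33a_K − a_Oa_K − 5a_K².
∂π/∂a_K = 33 − a_O − 10a_K = 0, so a_K = 3.3 − 0.1a_O.
At a_O = 3: a_K = 3.3 − 0.1·3 = 3.

3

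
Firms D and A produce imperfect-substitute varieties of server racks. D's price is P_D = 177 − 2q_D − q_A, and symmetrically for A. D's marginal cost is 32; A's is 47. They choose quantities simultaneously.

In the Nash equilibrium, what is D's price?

92

Firm D's profit: π = q_D(177 − 2q_D − q_A) − 32q_D.
∂π/∂q_D = 145 − 4q_D − q_A = 0 ⇒ q_D = 36.25 − 0.25q_A.
Similarly q_A = 32.5 − 0.25q_D.
Substituting the second reaction function into the first: q_D = 36.25 − 0.25(32.5 − 0.25q_D), which gives 0.9375q_D = 28.125 ⇒ q_D = 30.
Then q_A = 32.5 − 0.25·30 = 25.
P_D = 177 − 2·30 − 25 = 92.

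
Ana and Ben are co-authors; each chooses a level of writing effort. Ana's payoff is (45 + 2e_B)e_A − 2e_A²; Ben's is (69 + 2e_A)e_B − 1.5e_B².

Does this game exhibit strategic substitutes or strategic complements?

Expanding Ana's payoff: 45e_A + 2e_Be_A − 2e_A².
∂π/∂e_A = 45 + 2e_B − 4e_A = 0, so e_A = 11.25 + 0.5e_B.
The best-response slope de_A/de_B = 0.5 > 0: the reaction function is upward-sloping, so the choices are strategic complements.

strategic complements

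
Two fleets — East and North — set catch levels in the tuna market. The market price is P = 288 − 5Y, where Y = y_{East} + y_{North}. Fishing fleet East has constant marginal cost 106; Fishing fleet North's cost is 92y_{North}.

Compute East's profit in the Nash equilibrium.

627.2

Fishing fleet East's profit: π = y_{East}(288 − 5(y_{East} + y_{North})) − 106y_{East}.
∂π/∂y_{East} = 182 − 10y_{East} − 5y_{North} = 0, so y_{East} = 18.2 − 0.5y_{North}.
By the same steps for North: y_{North} = 19.6 − 0.5y_{East}.
Substituting the second reaction function into the first: y_{East} = 18.2 − 0.5(19.6 − 0.5y_{East}), which gives 0.75y_{East} = 8.4 ⇒ y_{East} = 11.2.
Then y_{North} = 19.6 − 0.5·11.2 = 14.
Price P = 288 − 5·25.2 = 162.
East's profit: (162 − 106)·11.2 = 627.2.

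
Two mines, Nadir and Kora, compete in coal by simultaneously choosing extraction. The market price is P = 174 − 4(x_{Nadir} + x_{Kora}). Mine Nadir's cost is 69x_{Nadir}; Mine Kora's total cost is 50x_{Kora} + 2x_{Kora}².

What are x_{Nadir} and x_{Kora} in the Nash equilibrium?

Mine Nadir's profit: π = x_{Nadir}(174 − 4(x_{Nadir} + x_{Kora})) − 69x_{Nadir}.
∂π/∂x_{Nadir} = 105 − 8x_{Nadir} − 4x_{Kora} = 0, so x_{Nadir} = 13.125 − 0.5x_{Kora}.
For Kora: ∂π/∂x_{Kora} = 124 − 12x_{Kora} − 4x_{Nadir} = 0 ⇒ x_{Kora} = 31/3 − (1/3)x_{Nadir}.
Substituting the second reaction function into the first: x_{Nadir} = 13.125 − 0.5(31/3 − (1/3)x_{Nadir}), which gives (5/6)x_{Nadir} = 191/24 ⇒ x_{Nadir} = 9.55.
Then x_{Kora} = 31/3 − (1/3)·9.55 = 7.15.

9.55, 7.15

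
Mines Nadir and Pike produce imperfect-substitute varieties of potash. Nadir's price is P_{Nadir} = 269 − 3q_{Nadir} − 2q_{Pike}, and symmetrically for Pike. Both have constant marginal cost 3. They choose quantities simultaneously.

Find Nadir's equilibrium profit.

3316.6875

Mine Nadir's profit: π = q_{Nadir}(269 − 3q_{Nadir} − 2q_{Pike}) − 3q_{Nadir}.
∂π/∂q_{Nadir} = 266 − 6q_{Nadir} − 2q_{Pike} = 0 ⇒ q_{Nadir} = 133/3 − (1/3)q_{Pike}.
The game is symmetric, so in equilibrium q_{Pike} = q_{Nadir}: the reaction function gives (4/3)q_{Nadir} = 133/3, hence q_{Nadir} = 33.25.
P_{Nadir} = 269 − 3·33.25 − 2·33.25 = 102.75.
Profit = (102.75 − 3)·33.25 = 3316.6875.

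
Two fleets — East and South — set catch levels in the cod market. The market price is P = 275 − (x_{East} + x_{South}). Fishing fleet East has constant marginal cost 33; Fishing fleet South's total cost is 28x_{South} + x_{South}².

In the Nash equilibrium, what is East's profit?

10609

Fishing fleet East's profit: π = x_{East}(275 − (x_{East} + x_{South})) − 33x_{East}.
∂π/∂x_{East} = 242 − 2x_{East} − x_{South} = 0, so x_{East} = 121 − 0.5x_{South}.
For South: ∂π/∂x_{South} = 247 − 4x_{South} − x_{East} = 0 ⇒ x_{South} = 61.75 − 0.25x_{East}.
Substituting the second reaction function into the first: x_{East} = 121 − 0.5(61.75 − 0.25x_{East}), which gives 0.875x_{East} = 90.125 ⇒ x_{East} = 103.
Then x_{South} = 61.75 − 0.25·103 = 36.
Price P = 275 − 139 = 136.
East's profit: (136 − 33)·103 = 10609.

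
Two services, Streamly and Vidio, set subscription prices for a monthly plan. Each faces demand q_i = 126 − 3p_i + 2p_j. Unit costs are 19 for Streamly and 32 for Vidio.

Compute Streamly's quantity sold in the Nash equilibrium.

Streamly's profit: π = (p_{Streamly} − 19)(126 − 3p_{Streamly} + 2p_{Vidio}).
∂π/∂p_{Streamly} = 183 − 6p_{Streamly} + 2p_{Vidio} = 0 ⇒ p_{Streamly} = 30.5 + (1/3)p_{Vidio}.
Similarly p_{Vidio} = 37 + (1/3)p_{Streamly}.
Solving the two reaction functions simultaneously: (1 − (1/3)(1/3))p_{Streamly} = 30.5 + (1/3)·37, so (8/9)p_{Streamly} = 257/6 and p_{Streamly} = 48.1875.
Then p_{Vidio} = 37 + (1/3)·48.1875 = 53.0625.
q_{Streamly} = 126 − 3·48.1875 + 2·53.0625 = 87.5625.

87.5625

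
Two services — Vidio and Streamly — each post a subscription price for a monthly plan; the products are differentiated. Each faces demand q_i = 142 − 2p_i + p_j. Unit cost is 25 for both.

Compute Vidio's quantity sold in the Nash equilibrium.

Vidio's profit: π = (p_{Vidio} − 25)(142 − 2p_{Vidio} + p_{Streamly}).
∂π/∂p_{Vidio} = 192 − 4p_{Vidio} + p_{Streamly} = 0 ⇒ p_{Vidio} = 48 + 0.25p_{Streamly}.
The game is symmetric, so in equilibrium p_{Streamly} = p_{Vidio}: the reaction function gives 0.75p_{Vidio} = 48, hence p_{Vidio} = 64.
q_{Vidio} = 142 − 2·64 + 64 = 78.

78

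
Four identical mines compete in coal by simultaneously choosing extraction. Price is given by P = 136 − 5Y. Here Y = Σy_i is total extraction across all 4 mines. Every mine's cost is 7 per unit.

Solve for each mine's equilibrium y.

A representative mine's profit is π_i = y_i(136 − 5Y) − 7y_i, with Y = y_i + Σ_{j≠i} y_j.
First-order condition: 129 − 10y_i − 5Σ_{j≠i} y_j = 0.
With identical mines, set every y_j = y: then 129 − 10y − 15y = 0, i.e. y = 129/25 = 5.16.

5.16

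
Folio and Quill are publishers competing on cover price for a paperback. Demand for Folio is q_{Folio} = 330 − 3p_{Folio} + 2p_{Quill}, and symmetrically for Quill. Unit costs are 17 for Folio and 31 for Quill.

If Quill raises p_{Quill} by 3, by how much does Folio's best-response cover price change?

1

Folio's profit: π = (p_{Folio} − 17)(330 − 3p_{Folio} + 2p_{Quill}).
∂π/∂p_{Folio} = 381 − 6p_{Folio} + 2p_{Quill} = 0 ⇒ p_{Folio} = 63.5 + (1/3)p_{Quill}.
The reaction-function slope is 1/3, so a 3-unit rise in p_{Quill} moves p_{Folio} by 1/3 × 3 = 1. Folio's best response rises — the actions are strategic complements.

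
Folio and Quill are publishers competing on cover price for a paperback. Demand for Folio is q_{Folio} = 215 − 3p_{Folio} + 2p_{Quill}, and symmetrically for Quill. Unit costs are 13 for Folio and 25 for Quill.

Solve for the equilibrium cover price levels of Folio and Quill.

65.75, 70.25

Folio's profit: π = (p_{Folio} − 13)(215 − 3p_{Folio} + 2p_{Quill}).
∂π/∂p_{Folio} = 254 − 6p_{Folio} + 2p_{Quill} = 0 ⇒ p_{Folio} = 127/3 + (1/3)p_{Quill}.
Similarly p_{Quill} = 145/3 + (1/3)p_{Folio}.
Plugging p_{Quill} into Folio's best response: p_{Folio} = 127/3 + (1/3)(145/3 + (1/3)p_{Folio}) ⇒ (8/9)p_{Folio} = 526/9, so p_{Folio} = 65.75.
Then p_{Quill} = 145/3 + (1/3)·65.75 = 70.25.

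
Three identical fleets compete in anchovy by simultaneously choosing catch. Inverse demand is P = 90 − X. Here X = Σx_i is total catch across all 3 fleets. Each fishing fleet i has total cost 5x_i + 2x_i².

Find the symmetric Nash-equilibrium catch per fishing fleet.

10.625

A representative fishing fleet's profit is π_i = x_i(90 − X) − 5x_i − 2x_i², with X = x_i + Σ_{j≠i} x_j.
First-order condition: 85 − 6x_i − Σ_{j≠i} x_j = 0.
With identical fishing fleets, set every x_j = x: then 85 − 6x − 2x = 0, i.e. x = 85/8 = 10.625.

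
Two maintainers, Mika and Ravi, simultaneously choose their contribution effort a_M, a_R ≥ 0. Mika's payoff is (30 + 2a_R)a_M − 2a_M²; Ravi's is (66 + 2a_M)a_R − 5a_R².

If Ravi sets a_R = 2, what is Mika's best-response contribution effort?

Expanding Mika's payoff: 30a_M + 2a_Ra_M − 2a_M².
∂π/∂a_M = 30 + 2a_R − 4a_M = 0, so a_M = 7.5 + 0.5a_R.
At a_R = 2: a_M = 7.5 + 0.5·2 = 8.5.

8.5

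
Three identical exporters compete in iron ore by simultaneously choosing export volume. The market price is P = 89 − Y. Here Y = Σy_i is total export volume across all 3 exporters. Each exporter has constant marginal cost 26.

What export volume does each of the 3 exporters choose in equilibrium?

15.75

A representative exporter's profit is π_i = y_i(89 − Y) − 26y_i, with Y = y_i + Σ_{j≠i} y_j.
First-order condition: 63 − 2y_i − Σ_{j≠i} y_j = 0.
With identical exporters, set every y_j = y: then 63 − 2y − 2y = 0, i.e. y = 63/4 = 15.75.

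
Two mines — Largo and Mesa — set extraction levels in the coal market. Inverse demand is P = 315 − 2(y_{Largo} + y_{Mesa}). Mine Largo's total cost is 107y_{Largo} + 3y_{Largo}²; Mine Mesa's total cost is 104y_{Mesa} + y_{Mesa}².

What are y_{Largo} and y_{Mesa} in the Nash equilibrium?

Mine Largo's profit: π = y_{Largo}(315 − 2(y_{Largo} + y_{Mesa})) − 107y_{Largo} − 3y_{Largo}².
∂π/∂y_{Largo} = 208 − 10y_{Largo} − 2y_{Mesa} = 0, so y_{Largo} = 20.8 − 0.2y_{Mesa}.
For Mesa: ∂π/∂y_{Mesa} = 211 − 6y_{Mesa} − 2y_{Largo} = 0 ⇒ y_{Mesa} = 211/6 − (1/3)y_{Largo}.
Plugging y_{Mesa} into Largo's best response: y_{Largo} = 20.8 − 0.2(211/6 − (1/3)y_{Largo}) ⇒ (14/15)y_{Largo} = 413/30, so y_{Largo} = 14.75.
Then y_{Mesa} = 211/6 − (1/3)·14.75 = 30.25.

14.75, 30.25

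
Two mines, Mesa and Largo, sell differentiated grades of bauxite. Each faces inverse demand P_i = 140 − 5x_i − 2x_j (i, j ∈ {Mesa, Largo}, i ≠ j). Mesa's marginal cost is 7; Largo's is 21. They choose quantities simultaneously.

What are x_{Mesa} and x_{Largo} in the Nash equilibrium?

Mine Mesa's profit: π = x_{Mesa}(140 − 5x_{Mesa} − 2x_{Largo}) − 7x_{Mesa}.
∂π/∂x_{Mesa} = 133 − 10x_{Mesa} − 2x_{Largo} = 0 ⇒ x_{Mesa} = 13.3 − 0.2x_{Largo}.
Similarly x_{Largo} = 11.9 − 0.2x_{Mesa}.
Plugging x_{Largo} into Mesa's best response: x_{Mesa} = 13.3 − 0.2(11.9 − 0.2x_{Mesa}) ⇒ 0.96x_{Mesa} = 10.92, so x_{Mesa} = 11.375.
Then x_{Largo} = 11.9 − 0.2·11.375 = 9.625.

11.375, 9.625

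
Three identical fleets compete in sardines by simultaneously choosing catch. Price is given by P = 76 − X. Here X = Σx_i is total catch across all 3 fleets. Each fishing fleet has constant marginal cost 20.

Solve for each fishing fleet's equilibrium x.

A representative fishing fleet's profit is π_i = x_i(76 − X) − 20x_i, with X = x_i + Σ_{j≠i} x_j.
First-order condition: 56 − 2x_i − Σ_{j≠i} x_j = 0.
Imposing symmetry (x_j = x for all j) turns Σ_{j≠i} x_j into 2x, so 56 = 4x and x = 14.

14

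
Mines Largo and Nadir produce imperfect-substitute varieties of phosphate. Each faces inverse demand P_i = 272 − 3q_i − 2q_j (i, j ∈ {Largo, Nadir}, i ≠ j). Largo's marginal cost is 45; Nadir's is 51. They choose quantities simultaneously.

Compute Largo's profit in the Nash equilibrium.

Mine Largo's profit: π = q_{Largo}(272 − 3q_{Largo} − 2q_{Nadir}) − 45q_{Largo}.
∂π/∂q_{Largo} = 227 − 6q_{Largo} − 2q_{Nadir} = 0 ⇒ q_{Largo} = 227/6 − (1/3)q_{Nadir}.
Similarly q_{Nadir} = 221/6 − (1/3)q_{Largo}.
Substituting the second reaction function into the first: q_{Largo} = 227/6 − (1/3)(221/6 − (1/3)q_{Largo}), which gives (8/9)q_{Largo} = 230/9 ⇒ q_{Largo} = 28.75.
Then q_{Nadir} = 221/6 − (1/3)·28.75 = 27.25.
P_{Largo} = 272 − 3·28.75 − 2·27.25 = 131.25.
Profit = (131.25 − 45)·28.75 = 2479.6875.

2479.6875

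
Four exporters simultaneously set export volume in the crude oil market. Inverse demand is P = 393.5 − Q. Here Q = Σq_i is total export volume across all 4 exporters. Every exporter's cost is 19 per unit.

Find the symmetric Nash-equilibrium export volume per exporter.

74.9

A representative exporter's profit is π_i = q_i(393.5 − Q) − 19q_i, with Q = q_i + Σ_{j≠i} q_j.
First-order condition: 374.5 − 2q_i − Σ_{j≠i} q_j = 0.
With identical exporters, set every q_j = q: then 374.5 − 2q − 3q = 0, i.e. q = 374.5/5 = 74.9.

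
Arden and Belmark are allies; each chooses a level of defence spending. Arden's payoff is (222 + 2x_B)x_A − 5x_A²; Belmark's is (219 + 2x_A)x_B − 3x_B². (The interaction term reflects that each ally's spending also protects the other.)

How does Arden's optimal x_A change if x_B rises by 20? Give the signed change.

4

Expanding Arden's payoff: 222x_A + 2x_Bx_A − 5x_A².
∂π/∂x_A = 222 + 2x_B − 10x_A = 0, so x_A = 22.2 + 0.2x_B.
The reaction-function slope is 0.2, so a 20-unit rise in x_B moves x_A by 0.2 × 20 = 4. Arden's best response rises — the actions are strategic complements.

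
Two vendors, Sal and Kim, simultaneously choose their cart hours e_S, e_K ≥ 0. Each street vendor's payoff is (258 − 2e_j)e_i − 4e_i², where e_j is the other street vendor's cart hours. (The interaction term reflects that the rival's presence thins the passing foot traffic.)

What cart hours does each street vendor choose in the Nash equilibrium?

25.8

Sal's payoff is (258 − 2e_K)e_S − 4e_S².
∂π/∂e_S = 258 − 2e_K − 8e_S = 0, so e_S = 32.25 − 0.25e_K.
Setting e_S = e_K in the reaction function: e_S = 32.25 − 0.25e_S, so e_S = 32.25 / 1.25 = 25.8.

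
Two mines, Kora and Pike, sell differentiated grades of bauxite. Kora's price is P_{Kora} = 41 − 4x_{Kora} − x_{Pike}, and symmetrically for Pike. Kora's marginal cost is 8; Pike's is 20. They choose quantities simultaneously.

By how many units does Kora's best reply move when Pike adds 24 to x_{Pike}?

Mine Kora's profit: π = x_{Kora}(41 − 4x_{Kora} − x_{Pike}) − 8x_{Kora}.
∂π/∂x_{Kora} = 33 − 8x_{Kora} − x_{Pike} = 0 ⇒ x_{Kora} = 4.125 − 0.125x_{Pike}.
The reaction-function slope is −0.125, so a 24-unit rise in x_{Pike} moves x_{Kora} by −0.125 × 24 = −3. Kora's best response falls — the actions are strategic substitutes.

-3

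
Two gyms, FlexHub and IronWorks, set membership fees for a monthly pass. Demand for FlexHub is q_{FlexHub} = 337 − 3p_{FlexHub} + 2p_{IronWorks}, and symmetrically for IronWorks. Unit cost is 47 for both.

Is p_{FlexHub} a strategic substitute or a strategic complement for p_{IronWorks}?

strategic complements

FlexHub's profit: π = (p_{FlexHub} − 47)(337 − 3p_{FlexHub} + 2p_{IronWorks}).
∂π/∂p_{FlexHub} = 478 − 6p_{FlexHub} + 2p_{IronWorks} = 0 ⇒ p_{FlexHub} = 239/3 + (1/3)p_{IronWorks}.
The best-response slope dp_{FlexHub}/dp_{IronWorks} = 1/3 > 0: the reaction function is upward-sloping, so the choices are strategic complements.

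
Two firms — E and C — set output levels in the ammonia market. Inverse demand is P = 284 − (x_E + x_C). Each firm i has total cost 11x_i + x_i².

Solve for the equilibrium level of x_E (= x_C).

Firm E's profit: π = x_E(284 − (x_E + x_C)) − 11x_E − x_E².
∂π/∂x_E = 273 − 4x_E − x_C = 0, so x_E = 68.25 − 0.25x_C.
The game is symmetric, so in equilibrium x_C = x_E: the reaction function gives 1.25x_E = 68.25, hence x_E = 54.6.

54.6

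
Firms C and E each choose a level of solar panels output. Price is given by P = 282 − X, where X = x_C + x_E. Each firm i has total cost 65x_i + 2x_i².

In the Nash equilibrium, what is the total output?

Firm C's profit: π = x_C(282 − (x_C + x_E)) − 65x_C − 2x_C².
∂π/∂x_C = 217 − 6x_C − x_E = 0, so x_C = 217/6 − (1/6)x_E.
By symmetry x_E = x_C; substituting into the reaction function, (7/6)x_C = 217/6 and x_C = 31.
Total output: 31 + 31 = 62.

62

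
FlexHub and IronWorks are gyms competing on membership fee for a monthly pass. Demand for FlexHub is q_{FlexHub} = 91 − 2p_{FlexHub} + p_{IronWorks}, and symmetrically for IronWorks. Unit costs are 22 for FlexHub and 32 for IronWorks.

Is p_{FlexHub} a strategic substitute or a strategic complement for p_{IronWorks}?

FlexHub's profit: π = (p_{FlexHub} − 22)(91 − 2p_{FlexHub} + p_{IronWorks}).
∂π/∂p_{FlexHub} = 135 − 4p_{FlexHub} + p_{IronWorks} = 0 ⇒ p_{FlexHub} = 33.75 + 0.25p_{IronWorks}.
The best-response slope dp_{FlexHub}/dp_{IronWorks} = 0.25 > 0: the reaction function is upward-sloping, so the choices are strategic complements.

strategic complements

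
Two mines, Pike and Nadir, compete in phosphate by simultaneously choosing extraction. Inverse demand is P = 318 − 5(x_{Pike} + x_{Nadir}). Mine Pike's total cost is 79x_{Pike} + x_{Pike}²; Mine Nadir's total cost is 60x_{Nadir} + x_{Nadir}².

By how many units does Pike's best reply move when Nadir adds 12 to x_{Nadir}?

-5

Mine Pike's profit: π = x_{Pike}(318 − 5(x_{Pike} + x_{Nadir})) − 79x_{Pike} − x_{Pike}².
∂π/∂x_{Pike} = 239 − 12x_{Pike} − 5x_{Nadir} = 0, so x_{Pike} = 239/12 − (5/12)x_{Nadir}.
The reaction-function slope is −5/12, so a 12-unit rise in x_{Nadir} moves x_{Pike} by −5/12 × 12 = −5. Pike's best response falls — the actions are strategic substitutes.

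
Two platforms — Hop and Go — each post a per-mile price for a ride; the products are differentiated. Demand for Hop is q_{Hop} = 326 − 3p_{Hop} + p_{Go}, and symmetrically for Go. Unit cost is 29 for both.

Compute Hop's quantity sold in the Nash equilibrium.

Hop's profit: π = (p_{Hop} − 29)(326 − 3p_{Hop} + p_{Go}).
∂π/∂p_{Hop} = 413 − 6p_{Hop} + p_{Go} = 0 ⇒ p_{Hop} = 413/6 + (1/6)p_{Go}.
Setting p_{Hop} = p_{Go} in the reaction function: p_{Hop} = 413/6 + (1/6)p_{Hop}, so p_{Hop} = (413/6) / (5/6) = 82.6.
q_{Hop} = 326 − 3·82.6 + 82.6 = 160.8.

160.8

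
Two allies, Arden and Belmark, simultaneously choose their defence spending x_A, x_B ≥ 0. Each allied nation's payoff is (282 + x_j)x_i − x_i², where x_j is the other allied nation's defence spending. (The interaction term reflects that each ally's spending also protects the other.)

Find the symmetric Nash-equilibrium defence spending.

282

Arden's payoff is (282 + x_B)x_A − x_A².
∂π/∂x_A = 282 + x_B − 2x_A = 0, so x_A = 141 + 0.5x_B.
The game is symmetric, so in equilibrium x_B = x_A: the reaction function gives 0.5x_A = 141, hence x_A = 282.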